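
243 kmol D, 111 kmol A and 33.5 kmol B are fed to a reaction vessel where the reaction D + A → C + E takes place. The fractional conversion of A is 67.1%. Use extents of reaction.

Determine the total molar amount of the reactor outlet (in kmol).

388 kmol

A reacted = 0.671 × 111 = 74.48 kmol; ν_A = −1, so ξ = 74.48/1 = 74.48 kmol.
Outlet amounts (n = n₀ + ν ξ):
  D: 243 − 1(74.48) = 168.5
  A: 111 − 1(74.48) = 36.52
  C: 0 + 1(74.48) = 74.48
  E: 0 + 1(74.48) = 74.48
  B: 33.5 (inert)
Total out = 168.5 + 36.52 + 74.48 + 74.48 + 33.5 = 387.5 kmol.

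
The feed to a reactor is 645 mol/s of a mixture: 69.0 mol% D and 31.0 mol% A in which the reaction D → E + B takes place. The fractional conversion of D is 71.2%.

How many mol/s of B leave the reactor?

D reacted = 0.712 × 445.1 = 316.9 mol/s; ν_D = −1, so ξ = 316.9/1 = 316.9 mol/s.
Outlet amounts (n = n₀ + ν ξ):
  D: 445.1 − 1(316.9) = 128.2
  E: 0 + 1(316.9) = 316.9
  B: 0 + 1(316.9) = 316.9
  A: 199.9 (inert)

317 mol/s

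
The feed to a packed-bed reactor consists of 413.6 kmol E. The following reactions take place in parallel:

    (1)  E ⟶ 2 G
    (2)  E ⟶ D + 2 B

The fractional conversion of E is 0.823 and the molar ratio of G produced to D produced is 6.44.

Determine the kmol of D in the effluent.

80.7 kmol

Conversion of E: E consumed = 0.823 × 413.6 = 340.4 kmol = 1ξ₁ + 1ξ₂.
Selectivity: 2ξ₁ / (1ξ₂) = 6.44 → ξ₁ = 3.22 ξ₂.
Substitute: (1·3.22 + 1) ξ₂ = 340.4 → ξ₂ = 80.66 kmol, ξ₁ = 259.7 kmol.
Outlet amounts (n = n₀ + Σ ν·ξ):
  E: 413.6 − 1(259.7) − 1(80.66) = 73.21
  G: 0 + 2(259.7) = 519.5
  D: 0 + 1(80.66) = 80.66
  B: 0 + 2(80.66) = 161.3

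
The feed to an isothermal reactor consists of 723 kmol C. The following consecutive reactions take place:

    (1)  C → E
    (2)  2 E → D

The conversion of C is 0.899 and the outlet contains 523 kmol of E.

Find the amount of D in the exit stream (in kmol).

Conversion of C: C consumed = 1ξ₁ = 0.899 × 723 → ξ₁ = 650 kmol.
E balance: n_E = 0 + 1ξ₁ − 2ξ₂ = 523 → ξ₂ = (1·650 − 523)/2 = 63.49 kmol.
Outlet amounts (n = n₀ + Σ ν·ξ):
  C: 723 − 1(650) = 73.02
  E: 0 + 1(650) − 2(63.49) = 523
  D: 0 + 1(63.49) = 63.49

63.5 kmol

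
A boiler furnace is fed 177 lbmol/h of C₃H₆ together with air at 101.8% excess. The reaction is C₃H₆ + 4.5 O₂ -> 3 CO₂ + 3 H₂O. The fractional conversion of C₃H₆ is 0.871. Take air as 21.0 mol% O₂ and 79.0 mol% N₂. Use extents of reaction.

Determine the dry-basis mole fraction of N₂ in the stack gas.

Stoichiometric O₂ = 4.5 × 177 = 796.5 lbmol/h; O₂ fed = 796.5 × 2.018 = 1607 lbmol/h.
N₂ fed = 1607 × 79/21 = 6047 lbmol/h.
Fuel reacted = 0.871 × 177 → ξ = 154.2 lbmol/h.
Outlet (n = n₀ + ν ξ):
  C₃H₆: 177 − 1(154.2) = 22.83
  O₂: 1607 − 4.5(154.2) = 913.6
  N₂: 6047 (inert)
  CO₂: 0 + 3(154.2) = 462.5
  H₂O: 0 + 3(154.2) = 462.5
Dry total = 7446 lbmol/h; y_N₂ (dry) = 6047 / 7446 = 0.8121.

0.812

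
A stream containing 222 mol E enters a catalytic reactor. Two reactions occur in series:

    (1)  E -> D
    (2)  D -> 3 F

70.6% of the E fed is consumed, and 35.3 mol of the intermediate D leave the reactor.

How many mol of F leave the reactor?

Conversion of E: E consumed = 1ξ₁ = 0.706 × 222 → ξ₁ = 156.7 mol.
D balance: n_D = 0 + 1ξ₁ − 1ξ₂ = 35.3 → ξ₂ = (1·156.7 − 35.3)/1 = 121.4 mol.
Outlet amounts (n = n₀ + Σ ν·ξ):
  E: 222 − 1(156.7) = 65.27
  D: 0 + 1(156.7) − 1(121.4) = 35.3
  F: 0 + 3(121.4) = 364.3

364 mol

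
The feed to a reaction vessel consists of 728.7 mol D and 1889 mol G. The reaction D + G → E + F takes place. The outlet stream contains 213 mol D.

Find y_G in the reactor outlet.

0.525

For D: n = n₀ − 1ξ → 213 = 728.7 − 1ξ, giving ξ = 515.7 mol.
Outlet amounts (n = n₀ + ν ξ):
  D: 728.7 − 1(515.7) = 213
  G: 1889 − 1(515.7) = 1373
  E: 0 + 1(515.7) = 515.7
  F: 0 + 1(515.7) = 515.7
Total out = 2618 mol; y_G = 1373 / 2618 = 0.5246.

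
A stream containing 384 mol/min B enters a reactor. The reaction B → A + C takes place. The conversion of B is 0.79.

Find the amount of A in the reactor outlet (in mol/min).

B reacted = 0.79 × 384 = 303.4 mol/min; ν_B = −1, so ξ = 303.4/1 = 303.4 mol/min.
Outlet amounts (n = n₀ + ν ξ):
  B: 384 − 1(303.4) = 80.64
  A: 0 + 1(303.4) = 303.4
  C: 0 + 1(303.4) = 303.4

303 mol/min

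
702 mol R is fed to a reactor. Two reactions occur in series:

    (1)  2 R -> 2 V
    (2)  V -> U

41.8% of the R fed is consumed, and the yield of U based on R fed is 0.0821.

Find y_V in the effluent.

0.336

Conversion of R: R consumed = 2ξ₁ = 0.418 × 702 → ξ₁ = 146.7 mol.
Yield of U: 1ξ₂ / 702 = 0.0821 → ξ₂ = 57.63 mol.
Outlet amounts (n = n₀ + Σ ν·ξ):
  R: 702 − 2(146.7) = 408.6
  V: 0 + 2(146.7) − 1(57.63) = 235.8
  U: 0 + 1(57.63) = 57.63
Total out = 702 mol; y_V = 235.8 / 702 = 0.3359.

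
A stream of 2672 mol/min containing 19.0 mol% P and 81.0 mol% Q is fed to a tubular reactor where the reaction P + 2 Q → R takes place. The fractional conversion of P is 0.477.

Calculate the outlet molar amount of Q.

P reacted = 0.477 × 507.7 = 242.2 mol/min; ν_P = −1, so ξ = 242.2/1 = 242.2 mol/min.
Outlet amounts (n = n₀ + ν ξ):
  P: 507.7 − 1(242.2) = 265.5
  Q: 2164 − 2(242.2) = 1680
  R: 0 + 1(242.2) = 242.2

1680 mol/min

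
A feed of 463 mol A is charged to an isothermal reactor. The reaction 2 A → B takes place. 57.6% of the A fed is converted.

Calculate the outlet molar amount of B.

A reacted = 0.576 × 463 = 266.7 mol; ν_A = −2, so ξ = 266.7/2 = 133.3 mol.
Outlet amounts (n = n₀ + ν ξ):
  A: 463 − 2(133.3) = 196.3
  B: 0 + 1(133.3) = 133.3

133 mol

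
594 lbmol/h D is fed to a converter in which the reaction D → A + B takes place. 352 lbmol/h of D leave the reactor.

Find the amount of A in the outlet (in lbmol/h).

242 lbmol/h

For D: n = n₀ − 1ξ → 352 = 594 − 1ξ, giving ξ = 242 lbmol/h.
Outlet amounts (n = n₀ + ν ξ):
  D: 594 − 1(242) = 352
  A: 0 + 1(242) = 242
  B: 0 + 1(242) = 242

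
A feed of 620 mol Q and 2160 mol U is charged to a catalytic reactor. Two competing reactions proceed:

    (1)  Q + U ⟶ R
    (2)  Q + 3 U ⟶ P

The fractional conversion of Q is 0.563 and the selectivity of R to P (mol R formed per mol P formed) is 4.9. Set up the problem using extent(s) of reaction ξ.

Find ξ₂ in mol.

ξ₂ = 59.2 mol

Conversion of Q: Q consumed = 0.563 × 620 = 349.1 mol = 1ξ₁ + 1ξ₂.
Selectivity: 1ξ₁ / (1ξ₂) = 4.9 → ξ₁ = 4.9 ξ₂.
Substitute: (1·4.9 + 1) ξ₂ = 349.1 → ξ₂ = 59.16 mol, ξ₁ = 289.9 mol.
Outlet amounts (n = n₀ + Σ ν·ξ):
  Q: 620 − 1(289.9) − 1(59.16) = 270.9
  U: 2160 − 1(289.9) − 3(59.16) = 1693
  R: 0 + 1(289.9) = 289.9
  P: 0 + 1(59.16) = 59.16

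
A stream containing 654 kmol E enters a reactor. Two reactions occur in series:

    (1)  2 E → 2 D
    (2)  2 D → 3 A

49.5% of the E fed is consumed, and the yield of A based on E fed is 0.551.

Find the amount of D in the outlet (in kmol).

83.5 kmol

Conversion of E: E consumed = 2ξ₁ = 0.495 × 654 → ξ₁ = 161.9 kmol.
Yield of A: 3ξ₂ / 654 = 0.551 → ξ₂ = 120.1 kmol.
Outlet amounts (n = n₀ + Σ ν·ξ):
  E: 654 − 2(161.9) = 330.3
  D: 0 + 2(161.9) − 2(120.1) = 83.49
  A: 0 + 3(120.1) = 360.4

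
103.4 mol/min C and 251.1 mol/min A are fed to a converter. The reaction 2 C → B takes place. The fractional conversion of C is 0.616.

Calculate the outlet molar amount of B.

31.8 mol/min

C reacted = 0.616 × 103.4 = 63.69 mol/min; ν_C = −2, so ξ = 63.69/2 = 31.85 mol/min.
Outlet amounts (n = n₀ + ν ξ):
  C: 103.4 − 2(31.85) = 39.71
  B: 0 + 1(31.85) = 31.85
  A: 251.1 (inert)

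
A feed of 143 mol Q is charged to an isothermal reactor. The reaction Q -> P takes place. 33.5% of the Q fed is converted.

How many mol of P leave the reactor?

Q reacted = 0.335 × 143 = 47.91 mol; ν_Q = −1, so ξ = 47.91/1 = 47.91 mol.
Outlet amounts (n = n₀ + ν ξ):
  Q: 143 − 1(47.91) = 95.09
  P: 0 + 1(47.91) = 47.91

47.9 mol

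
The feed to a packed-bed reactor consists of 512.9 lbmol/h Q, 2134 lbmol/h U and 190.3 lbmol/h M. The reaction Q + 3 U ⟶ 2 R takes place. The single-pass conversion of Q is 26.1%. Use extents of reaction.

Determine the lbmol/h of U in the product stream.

1730 lbmol/h

Q reacted = 0.261 × 512.9 = 133.9 lbmol/h; ν_Q = −1, so ξ = 133.9/1 = 133.9 lbmol/h.
Outlet amounts (n = n₀ + ν ξ):
  Q: 512.9 − 1(133.9) = 379
  U: 2134 − 3(133.9) = 1732
  R: 0 + 2(133.9) = 267.7
  M: 190.3 (inert)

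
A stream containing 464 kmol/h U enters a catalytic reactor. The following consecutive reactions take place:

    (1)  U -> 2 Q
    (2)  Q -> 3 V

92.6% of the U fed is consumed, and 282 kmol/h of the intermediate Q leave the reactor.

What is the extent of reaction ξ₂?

ξ₂ = 577 kmol/h

Conversion of U: U consumed = 1ξ₁ = 0.926 × 464 → ξ₁ = 429.7 kmol/h.
Q balance: n_Q = 0 + 2ξ₁ − 1ξ₂ = 282 → ξ₂ = (2·429.7 − 282)/1 = 577.3 kmol/h.
Outlet amounts (n = n₀ + Σ ν·ξ):
  U: 464 − 1(429.7) = 34.34
  Q: 0 + 2(429.7) − 1(577.3) = 282
  V: 0 + 3(577.3) = 1732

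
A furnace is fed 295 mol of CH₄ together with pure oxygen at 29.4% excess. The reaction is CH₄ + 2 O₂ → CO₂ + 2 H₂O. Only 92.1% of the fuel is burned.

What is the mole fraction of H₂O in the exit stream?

0.513

Stoichiometric O₂ = 2 × 295 = 590 mol; O₂ fed = 590 × 1.294 = 763.5 mol.
Fuel reacted = 0.921 × 295 → ξ = 271.7 mol.
Outlet (n = n₀ + ν ξ):
  CH₄: 295 − 1(271.7) = 23.31
  O₂: 763.5 − 2(271.7) = 220.1
  CO₂: 0 + 1(271.7) = 271.7
  H₂O: 0 + 2(271.7) = 543.4
Total out = 1058 mol; y_H₂O = 543.4 / 1058 = 0.5134.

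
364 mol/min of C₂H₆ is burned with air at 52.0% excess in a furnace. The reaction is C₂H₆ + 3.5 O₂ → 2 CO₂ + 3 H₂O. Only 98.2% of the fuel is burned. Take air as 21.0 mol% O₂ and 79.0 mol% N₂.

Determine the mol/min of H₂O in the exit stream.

1070 mol/min

Stoichiometric O₂ = 3.5 × 364 = 1274 mol/min; O₂ fed = 1274 × 1.520 = 1936 mol/min.
N₂ fed = 1936 × 79/21 = 7285 mol/min.
Fuel reacted = 0.982 × 364 → ξ = 357.4 mol/min.
Outlet (n = n₀ + ν ξ):
  C₂H₆: 364 − 1(357.4) = 6.552
  O₂: 1936 − 3.5(357.4) = 685.4
  N₂: 7285 (inert)
  CO₂: 0 + 2(357.4) = 714.9
  H₂O: 0 + 3(357.4) = 1072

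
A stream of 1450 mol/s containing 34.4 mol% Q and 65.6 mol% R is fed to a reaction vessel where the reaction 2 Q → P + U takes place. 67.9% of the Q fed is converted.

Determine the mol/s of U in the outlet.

Q reacted = 0.679 × 498.8 = 338.7 mol/s; ν_Q = −2, so ξ = 338.7/2 = 169.3 mol/s.
Outlet amounts (n = n₀ + ν ξ):
  Q: 498.8 − 2(169.3) = 160.1
  P: 0 + 1(169.3) = 169.3
  U: 0 + 1(169.3) = 169.3
  R: 951.2 (inert)

169 mol/s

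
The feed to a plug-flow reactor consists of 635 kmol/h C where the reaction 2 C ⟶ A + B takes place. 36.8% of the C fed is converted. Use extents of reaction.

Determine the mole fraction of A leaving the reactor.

C reacted = 0.368 × 635 = 233.7 kmol/h; ν_C = −2, so ξ = 233.7/2 = 116.8 kmol/h.
Outlet amounts (n = n₀ + ν ξ):
  C: 635 − 2(116.8) = 401.3
  A: 0 + 1(116.8) = 116.8
  B: 0 + 1(116.8) = 116.8
Total out = 635 kmol/h; y_A = 116.8 / 635 = 0.184.

0.184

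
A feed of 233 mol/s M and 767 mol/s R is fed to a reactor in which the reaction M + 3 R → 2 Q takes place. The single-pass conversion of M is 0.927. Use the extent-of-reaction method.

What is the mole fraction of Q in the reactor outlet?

M reacted = 0.927 × 233 = 216 mol/s; ν_M = −1, so ξ = 216/1 = 216 mol/s.
Outlet amounts (n = n₀ + ν ξ):
  M: 233 − 1(216) = 17.01
  R: 767 − 3(216) = 119
  Q: 0 + 2(216) = 432
Total out = 568 mol/s; y_Q = 432 / 568 = 0.7605.

0.761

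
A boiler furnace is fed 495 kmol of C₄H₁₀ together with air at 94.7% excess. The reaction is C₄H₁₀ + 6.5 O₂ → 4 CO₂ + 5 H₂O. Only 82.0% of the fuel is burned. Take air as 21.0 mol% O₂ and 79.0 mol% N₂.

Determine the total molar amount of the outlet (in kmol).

Stoichiometric O₂ = 6.5 × 495 = 3218 kmol; O₂ fed = 3218 × 1.947 = 6264 kmol.
N₂ fed = 6264 × 79/21 = 23570 kmol.
Fuel reacted = 0.82 × 495 → ξ = 405.9 kmol.
Outlet (n = n₀ + ν ξ):
  C₄H₁₀: 495 − 1(405.9) = 89.1
  O₂: 6264 − 6.5(405.9) = 3626
  N₂: 23570 (inert)
  CO₂: 0 + 4(405.9) = 1624
  H₂O: 0 + 5(405.9) = 2030
Total out = 89.1 + 3626 + 23570 + 1624 + 2030 = 30930 kmol.

30900 kmol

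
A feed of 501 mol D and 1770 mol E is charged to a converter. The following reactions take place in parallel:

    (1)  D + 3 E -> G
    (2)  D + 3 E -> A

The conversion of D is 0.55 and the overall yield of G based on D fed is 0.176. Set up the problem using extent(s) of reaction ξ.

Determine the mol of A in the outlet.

187 mol

Yield of G: 1ξ₁ / 501 = 0.176 → ξ₁ = 88.18 mol.
Conversion of D: 1ξ₁ + 1ξ₂ = 0.55 × 501 = 275.6 → ξ₂ = 187.4 mol.
Outlet amounts (n = n₀ + Σ ν·ξ):
  D: 501 − 1(88.18) − 1(187.4) = 225.4
  E: 1770 − 3(88.18) − 3(187.4) = 943.3
  G: 0 + 1(88.18) = 88.18
  A: 0 + 1(187.4) = 187.4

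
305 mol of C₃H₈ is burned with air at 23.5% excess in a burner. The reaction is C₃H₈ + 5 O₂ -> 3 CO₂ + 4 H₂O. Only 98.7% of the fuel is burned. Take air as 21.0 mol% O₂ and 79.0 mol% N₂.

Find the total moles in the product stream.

9570 mol

Stoichiometric O₂ = 5 × 305 = 1525 mol; O₂ fed = 1525 × 1.235 = 1883 mol.
N₂ fed = 1883 × 79/21 = 7085 mol.
Fuel reacted = 0.987 × 305 → ξ = 301 mol.
Outlet (n = n₀ + ν ξ):
  C₃H₈: 305 − 1(301) = 3.965
  O₂: 1883 − 5(301) = 378.2
  N₂: 7085 (inert)
  CO₂: 0 + 3(301) = 903.1
  H₂O: 0 + 4(301) = 1204
Total out = 3.965 + 378.2 + 7085 + 903.1 + 1204 = 9574 mol.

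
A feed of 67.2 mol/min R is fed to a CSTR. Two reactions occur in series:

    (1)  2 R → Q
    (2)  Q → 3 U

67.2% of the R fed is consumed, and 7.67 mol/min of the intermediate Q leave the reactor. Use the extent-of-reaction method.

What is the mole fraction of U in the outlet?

Conversion of R: R consumed = 2ξ₁ = 0.672 × 67.2 → ξ₁ = 22.58 mol/min.
Q balance: n_Q = 0 + 1ξ₁ − 1ξ₂ = 7.67 → ξ₂ = (1·22.58 − 7.67)/1 = 14.91 mol/min.
Outlet amounts (n = n₀ + Σ ν·ξ):
  R: 67.2 − 2(22.58) = 22.04
  Q: 0 + 1(22.58) − 1(14.91) = 7.67
  U: 0 + 3(14.91) = 44.73
Total out = 74.44 mol/min; y_U = 44.73 / 74.44 = 0.6009.

0.601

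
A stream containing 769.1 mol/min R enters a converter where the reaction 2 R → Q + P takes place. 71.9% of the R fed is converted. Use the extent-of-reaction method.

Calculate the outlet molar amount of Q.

R reacted = 0.719 × 769.1 = 553 mol/min; ν_R = −2, so ξ = 553/2 = 276.5 mol/min.
Outlet amounts (n = n₀ + ν ξ):
  R: 769.1 − 2(276.5) = 216.1
  Q: 0 + 1(276.5) = 276.5
  P: 0 + 1(276.5) = 276.5

276 mol/min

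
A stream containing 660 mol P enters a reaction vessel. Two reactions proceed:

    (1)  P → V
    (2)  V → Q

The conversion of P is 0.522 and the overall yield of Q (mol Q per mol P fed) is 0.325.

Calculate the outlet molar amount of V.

Conversion of P: P consumed = 1ξ₁ = 0.522 × 660 → ξ₁ = 344.5 mol.
Yield of Q: 1ξ₂ / 660 = 0.325 → ξ₂ = 214.5 mol.
Outlet amounts (n = n₀ + Σ ν·ξ):
  P: 660 − 1(344.5) = 315.5
  V: 0 + 1(344.5) − 1(214.5) = 130
  Q: 0 + 1(214.5) = 214.5

130 mol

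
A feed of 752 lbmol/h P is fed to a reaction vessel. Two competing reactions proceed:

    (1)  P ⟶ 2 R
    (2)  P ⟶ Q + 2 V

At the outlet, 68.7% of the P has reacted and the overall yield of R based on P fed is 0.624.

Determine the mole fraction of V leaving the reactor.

Yield of R: 2ξ₁ / 752 = 0.624 → ξ₁ = 234.6 lbmol/h.
Conversion of P: 1ξ₁ + 1ξ₂ = 0.687 × 752 = 516.6 → ξ₂ = 282 lbmol/h.
Outlet amounts (n = n₀ + Σ ν·ξ):
  P: 752 − 1(234.6) − 1(282) = 235.4
  R: 0 + 2(234.6) = 469.2
  Q: 0 + 1(282) = 282
  V: 0 + 2(282) = 564
Total out = 1551 lbmol/h; y_V = 564 / 1551 = 0.3637.

0.364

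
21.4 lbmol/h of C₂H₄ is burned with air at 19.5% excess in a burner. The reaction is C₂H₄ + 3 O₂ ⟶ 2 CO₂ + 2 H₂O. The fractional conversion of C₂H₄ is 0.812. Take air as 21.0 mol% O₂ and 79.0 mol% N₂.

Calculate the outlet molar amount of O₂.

Stoichiometric O₂ = 3 × 21.4 = 64.2 lbmol/h; O₂ fed = 64.2 × 1.195 = 76.72 lbmol/h.
N₂ fed = 76.72 × 79/21 = 288.6 lbmol/h.
Fuel reacted = 0.812 × 21.4 → ξ = 17.38 lbmol/h.
Outlet (n = n₀ + ν ξ):
  C₂H₄: 21.4 − 1(17.38) = 4.023
  O₂: 76.72 − 3(17.38) = 24.59
  N₂: 288.6 (inert)
  CO₂: 0 + 2(17.38) = 34.75
  H₂O: 0 + 2(17.38) = 34.75

24.6 lbmol/h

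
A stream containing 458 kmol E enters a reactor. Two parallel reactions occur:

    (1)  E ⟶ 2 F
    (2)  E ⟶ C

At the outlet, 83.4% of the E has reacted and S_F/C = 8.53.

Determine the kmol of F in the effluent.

Conversion of E: E consumed = 0.834 × 458 = 382 kmol = 1ξ₁ + 1ξ₂.
Selectivity: 2ξ₁ / (1ξ₂) = 8.53 → ξ₁ = 4.265 ξ₂.
Substitute: (1·4.265 + 1) ξ₂ = 382 → ξ₂ = 72.55 kmol, ξ₁ = 309.4 kmol.
Outlet amounts (n = n₀ + Σ ν·ξ):
  E: 458 − 1(309.4) − 1(72.55) = 76.03
  F: 0 + 2(309.4) = 618.8
  C: 0 + 1(72.55) = 72.55

619 kmol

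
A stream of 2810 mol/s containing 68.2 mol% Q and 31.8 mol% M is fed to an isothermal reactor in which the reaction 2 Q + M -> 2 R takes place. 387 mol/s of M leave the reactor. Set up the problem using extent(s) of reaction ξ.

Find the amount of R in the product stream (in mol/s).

1010 mol/s

For M: n = n₀ − 1ξ → 387 = 893.6 − 1ξ, giving ξ = 506.6 mol/s.
Outlet amounts (n = n₀ + ν ξ):
  Q: 1916 − 2(506.6) = 903.3
  M: 893.6 − 1(506.6) = 387
  R: 0 + 2(506.6) = 1013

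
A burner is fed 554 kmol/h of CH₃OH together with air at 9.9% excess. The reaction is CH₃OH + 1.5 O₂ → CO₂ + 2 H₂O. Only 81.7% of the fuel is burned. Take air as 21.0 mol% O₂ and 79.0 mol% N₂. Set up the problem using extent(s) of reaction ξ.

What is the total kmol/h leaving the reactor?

5130 kmol/h

Stoichiometric O₂ = 1.5 × 554 = 831 kmol/h; O₂ fed = 831 × 1.099 = 913.3 kmol/h.
N₂ fed = 913.3 × 79/21 = 3436 kmol/h.
Fuel reacted = 0.817 × 554 → ξ = 452.6 kmol/h.
Outlet (n = n₀ + ν ξ):
  CH₃OH: 554 − 1(452.6) = 101.4
  O₂: 913.3 − 1.5(452.6) = 234.3
  N₂: 3436 (inert)
  CO₂: 0 + 1(452.6) = 452.6
  H₂O: 0 + 2(452.6) = 905.2
Total out = 101.4 + 234.3 + 3436 + 452.6 + 905.2 = 5129 kmol/h.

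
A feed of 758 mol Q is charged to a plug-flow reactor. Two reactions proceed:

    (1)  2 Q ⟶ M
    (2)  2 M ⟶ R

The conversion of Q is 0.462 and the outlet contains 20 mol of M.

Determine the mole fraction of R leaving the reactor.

0.153

Conversion of Q: Q consumed = 2ξ₁ = 0.462 × 758 → ξ₁ = 175.1 mol.
M balance: n_M = 0 + 1ξ₁ − 2ξ₂ = 20 → ξ₂ = (1·175.1 − 20)/2 = 77.55 mol.
Outlet amounts (n = n₀ + Σ ν·ξ):
  Q: 758 − 2(175.1) = 407.8
  M: 0 + 1(175.1) − 2(77.55) = 20
  R: 0 + 1(77.55) = 77.55
Total out = 505.4 mol; y_R = 77.55 / 505.4 = 0.1535.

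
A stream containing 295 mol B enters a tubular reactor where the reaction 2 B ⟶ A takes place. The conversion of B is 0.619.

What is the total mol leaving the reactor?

204 mol

B reacted = 0.619 × 295 = 182.6 mol; ν_B = −2, so ξ = 182.6/2 = 91.3 mol.
Outlet amounts (n = n₀ + ν ξ):
  B: 295 − 2(91.3) = 112.4
  A: 0 + 1(91.3) = 91.3
Total out = 112.4 + 91.3 = 203.7 mol.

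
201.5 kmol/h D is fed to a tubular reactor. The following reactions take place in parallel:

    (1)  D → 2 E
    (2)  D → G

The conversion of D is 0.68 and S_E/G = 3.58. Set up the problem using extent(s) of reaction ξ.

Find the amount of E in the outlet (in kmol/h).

Conversion of D: D consumed = 0.68 × 201.5 = 137 kmol/h = 1ξ₁ + 1ξ₂.
Selectivity: 2ξ₁ / (1ξ₂) = 3.58 → ξ₁ = 1.79 ξ₂.
Substitute: (1·1.79 + 1) ξ₂ = 137 → ξ₂ = 49.11 kmol/h, ξ₁ = 87.91 kmol/h.
Outlet amounts (n = n₀ + Σ ν·ξ):
  D: 201.5 − 1(87.91) − 1(49.11) = 64.48
  E: 0 + 2(87.91) = 175.8
  G: 0 + 1(49.11) = 49.11

176 kmol/h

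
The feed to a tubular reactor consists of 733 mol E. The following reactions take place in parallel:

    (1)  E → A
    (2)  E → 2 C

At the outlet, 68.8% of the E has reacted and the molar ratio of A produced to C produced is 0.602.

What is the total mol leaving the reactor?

Conversion of E: E consumed = 0.688 × 733 = 504.3 mol = 1ξ₁ + 1ξ₂.
Selectivity: 1ξ₁ / (2ξ₂) = 0.602 → ξ₁ = 1.204 ξ₂.
Substitute: (1·1.204 + 1) ξ₂ = 504.3 → ξ₂ = 228.8 mol, ξ₁ = 275.5 mol.
Outlet amounts (n = n₀ + Σ ν·ξ):
  E: 733 − 1(275.5) − 1(228.8) = 228.7
  A: 0 + 1(275.5) = 275.5
  C: 0 + 2(228.8) = 457.6
Total out = 228.7 + 275.5 + 457.6 = 961.8 mol.

962 mol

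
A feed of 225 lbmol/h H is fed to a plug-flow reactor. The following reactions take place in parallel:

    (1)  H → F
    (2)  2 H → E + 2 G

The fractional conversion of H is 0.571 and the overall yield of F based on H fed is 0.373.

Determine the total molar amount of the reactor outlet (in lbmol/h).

247 lbmol/h

Yield of F: 1ξ₁ / 225 = 0.373 → ξ₁ = 83.92 lbmol/h.
Conversion of H: 1ξ₁ + 2ξ₂ = 0.571 × 225 = 128.5 → ξ₂ = 22.27 lbmol/h.
Outlet amounts (n = n₀ + Σ ν·ξ):
  H: 225 − 1(83.92) − 2(22.27) = 96.53
  F: 0 + 1(83.92) = 83.92
  E: 0 + 1(22.27) = 22.27
  G: 0 + 2(22.27) = 44.55
Total out = 96.53 + 83.92 + 22.27 + 44.55 = 247.3 lbmol/h.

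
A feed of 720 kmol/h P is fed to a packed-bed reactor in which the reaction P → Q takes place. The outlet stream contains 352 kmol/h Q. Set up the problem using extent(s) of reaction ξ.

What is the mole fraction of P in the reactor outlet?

For Q: n = n₀ + 1ξ → 352 = 0 + 1ξ, giving ξ = 352 kmol/h.
Outlet amounts (n = n₀ + ν ξ):
  P: 720 − 1(352) = 368
  Q: 0 + 1(352) = 352
Total out = 720 kmol/h; y_P = 368 / 720 = 0.5111.

0.511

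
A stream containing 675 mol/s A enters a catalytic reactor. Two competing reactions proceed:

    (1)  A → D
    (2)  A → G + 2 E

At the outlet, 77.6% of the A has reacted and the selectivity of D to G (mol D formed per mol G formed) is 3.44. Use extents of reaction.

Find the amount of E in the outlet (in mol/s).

236 mol/s

Conversion of A: A consumed = 0.776 × 675 = 523.8 mol/s = 1ξ₁ + 1ξ₂.
Selectivity: 1ξ₁ / (1ξ₂) = 3.44 → ξ₁ = 3.44 ξ₂.
Substitute: (1·3.44 + 1) ξ₂ = 523.8 → ξ₂ = 118 mol/s, ξ₁ = 405.8 mol/s.
Outlet amounts (n = n₀ + Σ ν·ξ):
  A: 675 − 1(405.8) − 1(118) = 151.2
  D: 0 + 1(405.8) = 405.8
  G: 0 + 1(118) = 118
  E: 0 + 2(118) = 235.9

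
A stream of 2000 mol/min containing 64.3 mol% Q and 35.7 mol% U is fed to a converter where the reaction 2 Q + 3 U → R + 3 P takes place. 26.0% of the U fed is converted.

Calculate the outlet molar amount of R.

61.9 mol/min

U reacted = 0.26 × 714 = 185.6 mol/min; ν_U = −3, so ξ = 185.6/3 = 61.88 mol/min.
Outlet amounts (n = n₀ + ν ξ):
  Q: 1286 − 2(61.88) = 1162
  U: 714 − 3(61.88) = 528.4
  R: 0 + 1(61.88) = 61.88
  P: 0 + 3(61.88) = 185.6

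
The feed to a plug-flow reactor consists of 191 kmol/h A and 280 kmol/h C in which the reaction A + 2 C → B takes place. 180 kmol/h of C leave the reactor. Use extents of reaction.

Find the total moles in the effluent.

371 kmol/h

For C: n = n₀ − 2ξ → 180 = 280 − 2ξ, giving ξ = 50 kmol/h.
Outlet amounts (n = n₀ + ν ξ):
  A: 191 − 1(50) = 141
  C: 280 − 2(50) = 180
  B: 0 + 1(50) = 50
Total out = 141 + 180 + 50 = 371 kmol/h.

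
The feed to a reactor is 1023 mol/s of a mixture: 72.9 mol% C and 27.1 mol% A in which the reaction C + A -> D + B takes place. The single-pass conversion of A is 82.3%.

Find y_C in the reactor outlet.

0.506

A reacted = 0.823 × 277.2 = 228.2 mol/s; ν_A = −1, so ξ = 228.2/1 = 228.2 mol/s.
Outlet amounts (n = n₀ + ν ξ):
  C: 745.8 − 1(228.2) = 517.6
  A: 277.2 − 1(228.2) = 49.07
  D: 0 + 1(228.2) = 228.2
  B: 0 + 1(228.2) = 228.2
Total out = 1023 mol/s; y_C = 517.6 / 1023 = 0.506.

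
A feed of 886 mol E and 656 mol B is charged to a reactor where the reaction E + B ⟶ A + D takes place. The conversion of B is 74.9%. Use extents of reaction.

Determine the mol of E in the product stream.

395 mol

B reacted = 0.749 × 656 = 491.3 mol; ν_B = −1, so ξ = 491.3/1 = 491.3 mol.
Outlet amounts (n = n₀ + ν ξ):
  E: 886 − 1(491.3) = 394.7
  B: 656 − 1(491.3) = 164.7
  A: 0 + 1(491.3) = 491.3
  D: 0 + 1(491.3) = 491.3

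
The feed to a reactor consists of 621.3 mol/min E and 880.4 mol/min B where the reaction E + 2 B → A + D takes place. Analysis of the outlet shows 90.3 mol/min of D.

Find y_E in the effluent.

For D: n = n₀ + 1ξ → 90.3 = 0 + 1ξ, giving ξ = 90.3 mol/min.
Outlet amounts (n = n₀ + ν ξ):
  E: 621.3 − 1(90.3) = 531
  B: 880.4 − 2(90.3) = 699.8
  A: 0 + 1(90.3) = 90.3
  D: 0 + 1(90.3) = 90.3
Total out = 1411 mol/min; y_E = 531 / 1411 = 0.3762.

0.376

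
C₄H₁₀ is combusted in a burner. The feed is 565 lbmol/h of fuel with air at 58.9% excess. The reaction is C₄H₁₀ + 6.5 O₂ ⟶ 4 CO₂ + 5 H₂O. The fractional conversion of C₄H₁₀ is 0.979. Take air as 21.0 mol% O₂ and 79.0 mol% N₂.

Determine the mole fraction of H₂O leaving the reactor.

0.0948

Stoichiometric O₂ = 6.5 × 565 = 3672 lbmol/h; O₂ fed = 3672 × 1.589 = 5836 lbmol/h.
N₂ fed = 5836 × 79/21 = 21950 lbmol/h.
Fuel reacted = 0.979 × 565 → ξ = 553.1 lbmol/h.
Outlet (n = n₀ + ν ξ):
  C₄H₁₀: 565 − 1(553.1) = 11.87
  O₂: 5836 − 6.5(553.1) = 2240
  N₂: 21950 (inert)
  CO₂: 0 + 4(553.1) = 2213
  H₂O: 0 + 5(553.1) = 2766
Total out = 29180 lbmol/h; y_H₂O = 2766 / 29180 = 0.09477.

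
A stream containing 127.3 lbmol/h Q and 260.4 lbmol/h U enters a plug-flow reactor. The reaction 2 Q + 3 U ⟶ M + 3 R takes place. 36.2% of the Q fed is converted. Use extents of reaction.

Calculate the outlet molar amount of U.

Q reacted = 0.362 × 127.3 = 46.08 lbmol/h; ν_Q = −2, so ξ = 46.08/2 = 23.04 lbmol/h.
Outlet amounts (n = n₀ + ν ξ):
  Q: 127.3 − 2(23.04) = 81.22
  U: 260.4 − 3(23.04) = 191.3
  M: 0 + 1(23.04) = 23.04
  R: 0 + 3(23.04) = 69.12

191 lbmol/h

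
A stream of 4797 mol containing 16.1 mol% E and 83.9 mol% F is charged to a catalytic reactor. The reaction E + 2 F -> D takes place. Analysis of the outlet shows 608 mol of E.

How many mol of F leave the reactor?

For E: n = n₀ − 1ξ → 608 = 772.3 − 1ξ, giving ξ = 164.3 mol.
Outlet amounts (n = n₀ + ν ξ):
  E: 772.3 − 1(164.3) = 608
  F: 4025 − 2(164.3) = 3696
  D: 0 + 1(164.3) = 164.3

3700 mol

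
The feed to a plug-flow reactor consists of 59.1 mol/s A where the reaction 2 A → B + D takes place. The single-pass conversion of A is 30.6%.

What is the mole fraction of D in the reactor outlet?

0.153

A reacted = 0.306 × 59.1 = 18.08 mol/s; ν_A = −2, so ξ = 18.08/2 = 9.042 mol/s.
Outlet amounts (n = n₀ + ν ξ):
  A: 59.1 − 2(9.042) = 41.02
  B: 0 + 1(9.042) = 9.042
  D: 0 + 1(9.042) = 9.042
Total out = 59.1 mol/s; y_D = 9.042 / 59.1 = 0.153.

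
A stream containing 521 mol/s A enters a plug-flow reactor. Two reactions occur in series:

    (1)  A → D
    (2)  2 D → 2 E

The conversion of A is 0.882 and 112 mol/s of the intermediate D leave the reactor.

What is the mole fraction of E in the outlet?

0.667

Conversion of A: A consumed = 1ξ₁ = 0.882 × 521 → ξ₁ = 459.5 mol/s.
D balance: n_D = 0 + 1ξ₁ − 2ξ₂ = 112 → ξ₂ = (1·459.5 − 112)/2 = 173.8 mol/s.
Outlet amounts (n = n₀ + Σ ν·ξ):
  A: 521 − 1(459.5) = 61.48
  D: 0 + 1(459.5) − 2(173.8) = 112
  E: 0 + 2(173.8) = 347.5
Total out = 521 mol/s; y_E = 347.5 / 521 = 0.667.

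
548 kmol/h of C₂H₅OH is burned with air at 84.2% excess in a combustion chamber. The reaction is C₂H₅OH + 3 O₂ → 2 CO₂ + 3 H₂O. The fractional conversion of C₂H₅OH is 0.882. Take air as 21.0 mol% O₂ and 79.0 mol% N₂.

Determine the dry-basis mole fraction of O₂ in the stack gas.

Stoichiometric O₂ = 3 × 548 = 1644 kmol/h; O₂ fed = 1644 × 1.842 = 3028 kmol/h.
N₂ fed = 3028 × 79/21 = 11390 kmol/h.
Fuel reacted = 0.882 × 548 → ξ = 483.3 kmol/h.
Outlet (n = n₀ + ν ξ):
  C₂H₅OH: 548 − 1(483.3) = 64.66
  O₂: 3028 − 3(483.3) = 1578
  N₂: 11390 (inert)
  CO₂: 0 + 2(483.3) = 966.7
  H₂O: 0 + 3(483.3) = 1450
Dry total = 14000 kmol/h; y_O₂ (dry) = 1578 / 14000 = 0.1127.

0.113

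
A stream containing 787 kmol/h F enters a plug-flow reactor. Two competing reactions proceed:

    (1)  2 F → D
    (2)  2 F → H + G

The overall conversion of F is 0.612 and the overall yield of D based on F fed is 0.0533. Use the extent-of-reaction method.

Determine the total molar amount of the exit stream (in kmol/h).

Yield of D: 1ξ₁ / 787 = 0.0533 → ξ₁ = 41.95 kmol/h.
Conversion of F: 2ξ₁ + 2ξ₂ = 0.612 × 787 = 481.6 → ξ₂ = 198.9 kmol/h.
Outlet amounts (n = n₀ + Σ ν·ξ):
  F: 787 − 2(41.95) − 2(198.9) = 305.4
  D: 0 + 1(41.95) = 41.95
  H: 0 + 1(198.9) = 198.9
  G: 0 + 1(198.9) = 198.9
Total out = 305.4 + 41.95 + 198.9 + 198.9 = 745.1 kmol/h.

745 kmol/h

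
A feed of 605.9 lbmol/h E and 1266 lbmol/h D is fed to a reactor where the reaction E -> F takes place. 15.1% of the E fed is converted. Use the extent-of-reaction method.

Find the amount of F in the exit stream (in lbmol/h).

91.5 lbmol/h

E reacted = 0.151 × 605.9 = 91.49 lbmol/h; ν_E = −1, so ξ = 91.49/1 = 91.49 lbmol/h.
Outlet amounts (n = n₀ + ν ξ):
  E: 605.9 − 1(91.49) = 514.4
  F: 0 + 1(91.49) = 91.49
  D: 1266 (inert)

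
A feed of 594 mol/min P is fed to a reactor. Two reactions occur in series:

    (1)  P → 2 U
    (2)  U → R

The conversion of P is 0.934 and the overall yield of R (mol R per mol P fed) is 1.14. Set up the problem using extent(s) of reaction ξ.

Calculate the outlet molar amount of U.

432 mol/min

Conversion of P: P consumed = 1ξ₁ = 0.934 × 594 → ξ₁ = 554.8 mol/min.
Yield of R: 1ξ₂ / 594 = 1.14 → ξ₂ = 677.2 mol/min.
Outlet amounts (n = n₀ + Σ ν·ξ):
  P: 594 − 1(554.8) = 39.2
  U: 0 + 2(554.8) − 1(677.2) = 432.4
  R: 0 + 1(677.2) = 677.2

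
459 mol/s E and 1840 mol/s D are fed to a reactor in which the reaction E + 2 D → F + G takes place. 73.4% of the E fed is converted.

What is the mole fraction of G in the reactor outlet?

0.172

E reacted = 0.734 × 459 = 336.9 mol/s; ν_E = −1, so ξ = 336.9/1 = 336.9 mol/s.
Outlet amounts (n = n₀ + ν ξ):
  E: 459 − 1(336.9) = 122.1
  D: 1840 − 2(336.9) = 1166
  F: 0 + 1(336.9) = 336.9
  G: 0 + 1(336.9) = 336.9
Total out = 1962 mol/s; y_G = 336.9 / 1962 = 0.1717.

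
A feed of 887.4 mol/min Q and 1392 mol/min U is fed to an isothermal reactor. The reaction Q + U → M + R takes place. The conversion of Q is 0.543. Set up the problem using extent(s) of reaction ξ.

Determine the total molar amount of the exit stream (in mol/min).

Q reacted = 0.543 × 887.4 = 481.9 mol/min; ν_Q = −1, so ξ = 481.9/1 = 481.9 mol/min.
Outlet amounts (n = n₀ + ν ξ):
  Q: 887.4 − 1(481.9) = 405.5
  U: 1392 − 1(481.9) = 910.1
  M: 0 + 1(481.9) = 481.9
  R: 0 + 1(481.9) = 481.9
Total out = 405.5 + 910.1 + 481.9 + 481.9 = 2279 mol/min.

2280 mol/min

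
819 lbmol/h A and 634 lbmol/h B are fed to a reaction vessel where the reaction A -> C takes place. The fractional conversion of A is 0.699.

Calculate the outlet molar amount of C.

A reacted = 0.699 × 819 = 572.5 lbmol/h; ν_A = −1, so ξ = 572.5/1 = 572.5 lbmol/h.
Outlet amounts (n = n₀ + ν ξ):
  A: 819 − 1(572.5) = 246.5
  C: 0 + 1(572.5) = 572.5
  B: 634 (inert)

572 lbmol/h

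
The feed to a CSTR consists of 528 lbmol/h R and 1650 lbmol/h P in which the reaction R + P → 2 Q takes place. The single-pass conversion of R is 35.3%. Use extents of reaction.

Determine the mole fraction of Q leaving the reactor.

R reacted = 0.353 × 528 = 186.4 lbmol/h; ν_R = −1, so ξ = 186.4/1 = 186.4 lbmol/h.
Outlet amounts (n = n₀ + ν ξ):
  R: 528 − 1(186.4) = 341.6
  P: 1650 − 1(186.4) = 1464
  Q: 0 + 2(186.4) = 372.8
Total out = 2178 lbmol/h; y_Q = 372.8 / 2178 = 0.1712.

0.171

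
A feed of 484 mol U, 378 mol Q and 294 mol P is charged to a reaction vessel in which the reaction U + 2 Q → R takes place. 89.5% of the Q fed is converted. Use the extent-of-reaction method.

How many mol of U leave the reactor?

Q reacted = 0.895 × 378 = 338.3 mol; ν_Q = −2, so ξ = 338.3/2 = 169.2 mol.
Outlet amounts (n = n₀ + ν ξ):
  U: 484 − 1(169.2) = 314.8
  Q: 378 − 2(169.2) = 39.69
  R: 0 + 1(169.2) = 169.2
  P: 294 (inert)

315 mol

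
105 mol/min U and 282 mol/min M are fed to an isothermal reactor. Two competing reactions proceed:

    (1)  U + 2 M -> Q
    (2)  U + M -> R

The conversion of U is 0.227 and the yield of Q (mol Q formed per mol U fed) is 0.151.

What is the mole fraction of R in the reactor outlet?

Yield of Q: 1ξ₁ / 105 = 0.151 → ξ₁ = 15.85 mol/min.
Conversion of U: 1ξ₁ + 1ξ₂ = 0.227 × 105 = 23.84 → ξ₂ = 7.98 mol/min.
Outlet amounts (n = n₀ + Σ ν·ξ):
  U: 105 − 1(15.85) − 1(7.98) = 81.16
  M: 282 − 2(15.85) − 1(7.98) = 242.3
  Q: 0 + 1(15.85) = 15.85
  R: 0 + 1(7.98) = 7.98
Total out = 347.3 mol/min; y_R = 7.98 / 347.3 = 0.02298.

0.023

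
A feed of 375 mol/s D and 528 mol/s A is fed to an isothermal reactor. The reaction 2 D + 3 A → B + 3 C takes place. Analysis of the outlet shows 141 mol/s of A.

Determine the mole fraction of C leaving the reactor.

0.5

For A: n = n₀ − 3ξ → 141 = 528 − 3ξ, giving ξ = 129 mol/s.
Outlet amounts (n = n₀ + ν ξ):
  D: 375 − 2(129) = 117
  A: 528 − 3(129) = 141
  B: 0 + 1(129) = 129
  C: 0 + 3(129) = 387
Total out = 774 mol/s; y_C = 387 / 774 = 0.5.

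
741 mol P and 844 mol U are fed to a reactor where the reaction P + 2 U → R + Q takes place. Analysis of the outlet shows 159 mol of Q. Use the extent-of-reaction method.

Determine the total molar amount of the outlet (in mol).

1430 mol

For Q: n = n₀ + 1ξ → 159 = 0 + 1ξ, giving ξ = 159 mol.
Outlet amounts (n = n₀ + ν ξ):
  P: 741 − 1(159) = 582
  U: 844 − 2(159) = 526
  R: 0 + 1(159) = 159
  Q: 0 + 1(159) = 159
Total out = 582 + 526 + 159 + 159 = 1426 mol.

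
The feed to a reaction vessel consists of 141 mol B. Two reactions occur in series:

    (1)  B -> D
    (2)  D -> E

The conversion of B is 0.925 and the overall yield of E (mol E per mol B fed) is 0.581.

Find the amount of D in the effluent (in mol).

48.5 mol

Conversion of B: B consumed = 1ξ₁ = 0.925 × 141 → ξ₁ = 130.4 mol.
Yield of E: 1ξ₂ / 141 = 0.581 → ξ₂ = 81.92 mol.
Outlet amounts (n = n₀ + Σ ν·ξ):
  B: 141 − 1(130.4) = 10.57
  D: 0 + 1(130.4) − 1(81.92) = 48.5
  E: 0 + 1(81.92) = 81.92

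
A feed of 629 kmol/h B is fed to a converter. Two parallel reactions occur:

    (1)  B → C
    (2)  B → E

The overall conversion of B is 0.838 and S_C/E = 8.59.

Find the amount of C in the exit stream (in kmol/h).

472 kmol/h

Conversion of B: B consumed = 0.838 × 629 = 527.1 kmol/h = 1ξ₁ + 1ξ₂.
Selectivity: 1ξ₁ / (1ξ₂) = 8.59 → ξ₁ = 8.59 ξ₂.
Substitute: (1·8.59 + 1) ξ₂ = 527.1 → ξ₂ = 54.96 kmol/h, ξ₁ = 472.1 kmol/h.
Outlet amounts (n = n₀ + Σ ν·ξ):
  B: 629 − 1(472.1) − 1(54.96) = 101.9
  C: 0 + 1(472.1) = 472.1
  E: 0 + 1(54.96) = 54.96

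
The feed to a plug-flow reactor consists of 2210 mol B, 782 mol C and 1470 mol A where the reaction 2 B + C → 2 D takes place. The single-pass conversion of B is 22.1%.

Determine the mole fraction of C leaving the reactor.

0.128

B reacted = 0.221 × 2210 = 488.4 mol; ν_B = −2, so ξ = 488.4/2 = 244.2 mol.
Outlet amounts (n = n₀ + ν ξ):
  B: 2210 − 2(244.2) = 1722
  C: 782 − 1(244.2) = 537.8
  D: 0 + 2(244.2) = 488.4
  A: 1470 (inert)
Total out = 4218 mol; y_C = 537.8 / 4218 = 0.1275.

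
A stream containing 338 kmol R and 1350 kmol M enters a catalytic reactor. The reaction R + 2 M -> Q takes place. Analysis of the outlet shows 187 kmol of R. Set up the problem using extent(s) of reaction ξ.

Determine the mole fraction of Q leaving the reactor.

0.109

For R: n = n₀ − 1ξ → 187 = 338 − 1ξ, giving ξ = 151 kmol.
Outlet amounts (n = n₀ + ν ξ):
  R: 338 − 1(151) = 187
  M: 1350 − 2(151) = 1048
  Q: 0 + 1(151) = 151
Total out = 1386 kmol; y_Q = 151 / 1386 = 0.1089.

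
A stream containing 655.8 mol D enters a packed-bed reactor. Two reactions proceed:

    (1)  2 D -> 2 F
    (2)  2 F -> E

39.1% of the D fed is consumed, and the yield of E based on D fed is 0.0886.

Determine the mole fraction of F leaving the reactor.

Conversion of D: D consumed = 2ξ₁ = 0.391 × 655.8 → ξ₁ = 128.2 mol.
Yield of E: 1ξ₂ / 655.8 = 0.0886 → ξ₂ = 58.1 mol.
Outlet amounts (n = n₀ + Σ ν·ξ):
  D: 655.8 − 2(128.2) = 399.4
  F: 0 + 2(128.2) − 2(58.1) = 140.2
  E: 0 + 1(58.1) = 58.1
Total out = 597.7 mol; y_F = 140.2 / 597.7 = 0.2346.

0.235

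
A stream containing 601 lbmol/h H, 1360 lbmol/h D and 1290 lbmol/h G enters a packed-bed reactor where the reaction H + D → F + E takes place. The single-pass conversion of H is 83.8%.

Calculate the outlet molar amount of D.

856 lbmol/h

H reacted = 0.838 × 601 = 503.6 lbmol/h; ν_H = −1, so ξ = 503.6/1 = 503.6 lbmol/h.
Outlet amounts (n = n₀ + ν ξ):
  H: 601 − 1(503.6) = 97.36
  D: 1360 − 1(503.6) = 856.4
  F: 0 + 1(503.6) = 503.6
  E: 0 + 1(503.6) = 503.6
  G: 1290 (inert)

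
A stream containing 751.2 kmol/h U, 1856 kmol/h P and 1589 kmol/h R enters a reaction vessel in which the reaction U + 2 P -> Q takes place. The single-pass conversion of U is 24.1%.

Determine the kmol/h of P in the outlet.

1490 kmol/h

U reacted = 0.241 × 751.2 = 181 kmol/h; ν_U = −1, so ξ = 181/1 = 181 kmol/h.
Outlet amounts (n = n₀ + ν ξ):
  U: 751.2 − 1(181) = 570.2
  P: 1856 − 2(181) = 1494
  Q: 0 + 1(181) = 181
  R: 1589 (inert)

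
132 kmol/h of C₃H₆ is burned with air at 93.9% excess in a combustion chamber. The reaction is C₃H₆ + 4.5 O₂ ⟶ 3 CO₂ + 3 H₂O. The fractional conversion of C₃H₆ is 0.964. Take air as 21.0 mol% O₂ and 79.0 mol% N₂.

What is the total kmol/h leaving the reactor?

Stoichiometric O₂ = 4.5 × 132 = 594 kmol/h; O₂ fed = 594 × 1.939 = 1152 kmol/h.
N₂ fed = 1152 × 79/21 = 4333 kmol/h.
Fuel reacted = 0.964 × 132 → ξ = 127.2 kmol/h.
Outlet (n = n₀ + ν ξ):
  C₃H₆: 132 − 1(127.2) = 4.752
  O₂: 1152 − 4.5(127.2) = 579.2
  N₂: 4333 (inert)
  CO₂: 0 + 3(127.2) = 381.7
  H₂O: 0 + 3(127.2) = 381.7
Total out = 4.752 + 579.2 + 4333 + 381.7 + 381.7 = 5680 kmol/h.

5680 kmol/h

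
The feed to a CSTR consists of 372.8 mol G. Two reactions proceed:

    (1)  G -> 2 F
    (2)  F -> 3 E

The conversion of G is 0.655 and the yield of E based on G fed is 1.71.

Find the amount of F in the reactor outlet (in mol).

Conversion of G: G consumed = 1ξ₁ = 0.655 × 372.8 → ξ₁ = 244.2 mol.
Yield of E: 3ξ₂ / 372.8 = 1.71 → ξ₂ = 212.5 mol.
Outlet amounts (n = n₀ + Σ ν·ξ):
  G: 372.8 − 1(244.2) = 128.6
  F: 0 + 2(244.2) − 1(212.5) = 275.9
  E: 0 + 3(212.5) = 637.5

276 mol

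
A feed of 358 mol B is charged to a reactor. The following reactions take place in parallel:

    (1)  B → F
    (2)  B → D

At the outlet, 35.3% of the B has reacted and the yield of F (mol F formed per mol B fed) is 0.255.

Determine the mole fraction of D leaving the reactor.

Yield of F: 1ξ₁ / 358 = 0.255 → ξ₁ = 91.29 mol.
Conversion of B: 1ξ₁ + 1ξ₂ = 0.353 × 358 = 126.4 → ξ₂ = 35.08 mol.
Outlet amounts (n = n₀ + Σ ν·ξ):
  B: 358 − 1(91.29) − 1(35.08) = 231.6
  F: 0 + 1(91.29) = 91.29
  D: 0 + 1(35.08) = 35.08
Total out = 358 mol; y_D = 35.08 / 358 = 0.098.

0.098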